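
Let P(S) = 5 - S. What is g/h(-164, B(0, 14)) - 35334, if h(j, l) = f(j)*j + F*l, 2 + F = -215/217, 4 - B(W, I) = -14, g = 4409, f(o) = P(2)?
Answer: -4186127717/118446 ≈ -35342.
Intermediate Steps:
f(o) = 3 (f(o) = 5 - 1*2 = 5 - 2 = 3)
B(W, I) = 18 (B(W, I) = 4 - 1*(-14) = 4 + 14 = 18)
F = -649/217 (F = -2 - 215/217 = -649/217 ≈ -2.9908)
h(j, l) = 3*j - 649*l/217
g/h(-164, B(0, 14)) - 35334 = 4409/(3*(-164) - 649/217*18) - 35334 = 4409/(-492 - 11682/217) - 35334 = 4409/(-118446/217) - 35334 = 4409*(-217/118446) - 35334 = -956753/118446 - 35334 = -4186127717/118446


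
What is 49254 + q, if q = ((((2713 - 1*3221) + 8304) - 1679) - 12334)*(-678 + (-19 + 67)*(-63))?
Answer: 23064588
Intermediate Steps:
q = 23015334 (q = ((((2713 - 3221) + 8304) - 1679) - 12334)*(-678 + 48*(-63)) = (((-508 + 8304) - 1679) - 12334)*(-678 - 3024) = ((7796 - 1679) - 12334)*(-3702) = (6117 - 12334)*(-3702) = -6217*(-3702) = 23015334)
49254 + q = 49254 + 23015334 = 23064588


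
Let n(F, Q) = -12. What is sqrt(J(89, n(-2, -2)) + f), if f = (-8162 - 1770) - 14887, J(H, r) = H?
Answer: I*sqrt(24730) ≈ 157.26*I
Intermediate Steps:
f = -24819 (f = -9932 - 14887 = -24819)
sqrt(J(89, n(-2, -2)) + f) = sqrt(89 - 24819) = sqrt(-24730) = I*sqrt(24730)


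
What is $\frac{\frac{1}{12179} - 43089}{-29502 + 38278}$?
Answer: $- \frac{262390465}{53441452} \approx -4.9099$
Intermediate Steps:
$\frac{\frac{1}{12179} - 43089}{-29502 + 38278} = \frac{\frac{1}{12179} - 43089}{8776} = \left(- \frac{524780930}{12179}\right) \frac{1}{8776} = - \frac{262390465}{53441452}$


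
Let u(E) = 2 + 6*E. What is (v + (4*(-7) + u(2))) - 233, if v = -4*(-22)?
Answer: -159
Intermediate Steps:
v = 88
(v + (4*(-7) + u(2))) - 233 = (88 + (4*(-7) + (2 + 6*2))) - 233 = (88 + (-28 + (2 + 12))) - 233 = (88 + (-28 + 14)) - 233 = (88 - 14) - 233 = 74 - 233 = -159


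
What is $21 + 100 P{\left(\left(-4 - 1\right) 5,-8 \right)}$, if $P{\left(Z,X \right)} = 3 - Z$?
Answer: $2821$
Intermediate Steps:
$21 + 100 P{\left(\left(-4 - 1\right) 5,-8 \right)} = 21 + 100 \left(3 - \left(-4 - 1\right) 5\right) = 21 + 100 \left(3 - \left(-5\right) 5\right) = 21 + 100 \left(3 - -25\right) = 21 + 100 \left(3 + 25\right) = 21 + 100 \cdot 28 = 21 + 2800 = 2821$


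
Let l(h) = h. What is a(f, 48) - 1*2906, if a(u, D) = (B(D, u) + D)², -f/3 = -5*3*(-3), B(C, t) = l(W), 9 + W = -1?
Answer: -1462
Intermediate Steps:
W = -10 (W = -9 - 1 = -10)
B(C, t) = -10
f = -135 (f = -3*(-5*3)*(-3) = -(-45)*(-3) = -3*45 = -135)
a(u, D) = (-10 + D)²
a(f, 48) - 1*2906 = (-10 + 48)² - 1*2906 = 38² - 2906 = 1444 - 2906 = -1462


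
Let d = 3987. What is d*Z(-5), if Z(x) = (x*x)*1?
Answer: 99675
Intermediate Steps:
Z(x) = x**2 (Z(x) = x**2*1 = x**2)
d*Z(-5) = 3987*(-5)**2 = 3987*25 = 99675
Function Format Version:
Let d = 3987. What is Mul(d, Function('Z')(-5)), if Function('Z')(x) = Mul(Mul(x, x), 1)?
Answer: 99675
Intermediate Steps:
Function('Z')(x) = Pow(x, 2) (Function('Z')(x) = Mul(Pow(x, 2), 1) = Pow(x, 2))
Mul(d, Function('Z')(-5)) = Mul(3987, Pow(-5, 2)) = Mul(3987, 25) = 99675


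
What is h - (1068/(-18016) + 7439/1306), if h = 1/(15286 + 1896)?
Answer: -142422507151/25267093192 ≈ -5.6367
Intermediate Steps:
h = 1/17182 ≈ 5.8200e-5
h - (1068/(-18016) + 7439/1306) = 1/17182 - (1068/(-18016) + 7439/1306) = 1/17182 - (1068*(-1/18016) + 7439*(1/1306)) = 1/17182 - (-267/4504 + 7439/1306) = 1/17182 - 1*16578277/2941112 = 1/17182 - 16578277/2941112 = -142422507151/25267093192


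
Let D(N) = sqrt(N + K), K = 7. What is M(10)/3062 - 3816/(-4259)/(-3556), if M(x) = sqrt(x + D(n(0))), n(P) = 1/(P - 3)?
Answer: -954/3786251 + sqrt(90 + 6*sqrt(15))/9186 ≈ 0.00090646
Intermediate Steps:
n(P) = 1/(-3 + P)
D(N) = sqrt(7 + N) (D(N) = sqrt(N + 7) = sqrt(7 + N))
M(x) = sqrt(x + 2*sqrt(15)/3) (M(x) = sqrt(x + sqrt(7 + 1/(-3 + 0))) = sqrt(x + sqrt(7 + 1/(-3))) = sqrt(x + sqrt(7 - 1/3)) = sqrt(x + sqrt(20/3)) = sqrt(x + 2*sqrt(15)/3))
M(10)/3062 - 3816/(-4259)/(-3556) = (sqrt(6*sqrt(15) + 9*10)/3)/3062 - 3816/(-4259)/(-3556) = (sqrt(6*sqrt(15) + 90)/3)*(1/3062) - 3816*(-1/4259)*(-1/3556) = (sqrt(90 + 6*sqrt(15))/3)*(1/3062) + (3816/4259)*(-1/3556) = sqrt(90 + 6*sqrt(15))/9186 - 954/3786251 = -954/3786251 + sqrt(90 + 6*sqrt(15))/9186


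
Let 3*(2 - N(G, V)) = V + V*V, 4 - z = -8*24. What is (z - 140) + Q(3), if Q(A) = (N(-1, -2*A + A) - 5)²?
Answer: 81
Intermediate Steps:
z = 196 (z = 4 - (-8)*24 = 4 - 1*(-192) = 4 + 192 = 196)
N(G, V) = 2 - V/3 - V²/3 (N(G, V) = 2 - (V + V*V)/3 = 2 - (V + V²)/3 = 2 + (-V/3 - V²/3) = 2 - V/3 - V²/3)
Q(A) = (-3 - A²/3 + A/3)² (Q(A) = ((2 - (-2*A + A)/3 - (-2*A + A)²/3) - 5)² = ((2 - (-1)*A/3 - A²/3) - 5)² = ((2 + A/3 - A²/3) - 5)² = ((2 - A²/3 + A/3) - 5)² = (-3 - A²/3 + A/3)²)
(z - 140) + Q(3) = (196 - 140) + (9 + 3² - 1*3)²/9 = 56 + (9 + 9 - 3)²/9 = 56 + (⅑)*15² = 56 + (⅑)*225 = 56 + 25 = 81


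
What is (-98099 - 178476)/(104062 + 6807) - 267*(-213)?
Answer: 6304954324/110869 ≈ 56869.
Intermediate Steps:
(-98099 - 178476)/(104062 + 6807) - 267*(-213) = -276575/110869 - 1*(-56871) = -276575*1/110869 + 56871 = -276575/110869 + 56871 = 6304954324/110869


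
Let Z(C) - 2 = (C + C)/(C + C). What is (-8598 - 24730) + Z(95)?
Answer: -33325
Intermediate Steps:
Z(C) = 3 (Z(C) = 2 + (C + C)/(C + C) = 2 + (2*C)/((2*C)) = 2 + (2*C)*(1/(2*C)) = 2 + 1 = 3)
(-8598 - 24730) + Z(95) = (-8598 - 24730) + 3 = -33328 + 3 = -33325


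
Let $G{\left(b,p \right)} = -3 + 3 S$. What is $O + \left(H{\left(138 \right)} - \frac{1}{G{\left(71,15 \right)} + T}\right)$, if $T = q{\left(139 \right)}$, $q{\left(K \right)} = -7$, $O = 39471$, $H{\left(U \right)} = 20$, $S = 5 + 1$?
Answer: $\frac{315927}{8} \approx 39491.0$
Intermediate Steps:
$S = 6$
$T = -7$
$G{\left(b,p \right)} = 15$ ($G{\left(b,p \right)} = -3 + 3 \cdot 6 = -3 + 18 = 15$)
$O + \left(H{\left(138 \right)} - \frac{1}{G{\left(71,15 \right)} + T}\right) = 39471 + \left(20 - \frac{1}{15 - 7}\right) = 39471 + \left(20 - \frac{1}{8}\right) = 39471 + \frac{159}{8} = \frac{315927}{8}$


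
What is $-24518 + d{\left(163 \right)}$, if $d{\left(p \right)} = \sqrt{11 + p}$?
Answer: $-24518 + \sqrt{174} \approx -24505.0$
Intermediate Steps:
$-24518 + d{\left(163 \right)} = -24518 + \sqrt{11 + 163} = -24518 + \sqrt{174}$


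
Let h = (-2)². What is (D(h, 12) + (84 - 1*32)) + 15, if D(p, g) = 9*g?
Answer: 175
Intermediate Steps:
h = 4
(D(h, 12) + (84 - 1*32)) + 15 = (9*12 + (84 - 1*32)) + 15 = (108 + (84 - 32)) + 15 = (108 + 52) + 15 = 160 + 15 = 175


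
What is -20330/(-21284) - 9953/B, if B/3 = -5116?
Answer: 130966123/81666708 ≈ 1.6037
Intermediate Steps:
B = -15348 (B = 3*(-5116) = -15348)
-20330/(-21284) - 9953/B = -20330/(-21284) - 9953/(-15348) = -20330*(-1/21284) - 9953*(-1/15348) = 10165/10642 + 9953/15348 = 130966123/81666708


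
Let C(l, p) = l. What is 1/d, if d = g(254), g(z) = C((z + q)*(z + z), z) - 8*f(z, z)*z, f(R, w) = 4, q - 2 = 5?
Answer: 1/124460 ≈ 8.0347e-6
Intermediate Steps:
q = 7 (q = 2 + 5 = 7)
g(z) = -32*z + 2*z*(7 + z) (g(z) = (z + 7)*(z + z) - 32*z = (7 + z)*(2*z) - 32*z = 2*z*(7 + z) - 32*z = -32*z + 2*z*(7 + z))
d = 124460 (d = 2*254*(-9 + 254) = 2*254*245 = 124460)
1/d = 1/124460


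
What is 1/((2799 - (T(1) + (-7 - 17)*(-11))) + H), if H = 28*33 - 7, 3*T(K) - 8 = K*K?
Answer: 1/3449 ≈ 0.00028994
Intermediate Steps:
T(K) = 8/3 + K²/3 (T(K) = 8/3 + (K*K)/3 = 8/3 + K²/3)
H = 917 (H = 924 - 7 = 917)
1/((2799 - (T(1) + (-7 - 17)*(-11))) + H) = 1/((2799 - ((8/3 + (⅓)*1²) + (-7 - 17)*(-11))) + 917) = 1/((2799 - ((8/3 + (⅓)*1) - 24*(-11))) + 917) = 1/((2799 - ((8/3 + ⅓) + 264)) + 917) = 1/((2799 - (3 + 264)) + 917) = 1/((2799 - 1*267) + 917) = 1/((2799 - 267) + 917) = 1/(2532 + 917) = 1/3449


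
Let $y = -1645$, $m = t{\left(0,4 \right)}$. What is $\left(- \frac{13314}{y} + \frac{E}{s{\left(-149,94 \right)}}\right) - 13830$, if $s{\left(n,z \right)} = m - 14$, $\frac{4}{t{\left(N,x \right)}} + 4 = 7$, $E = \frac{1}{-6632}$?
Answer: $- \frac{818585265663}{59223760} \approx -13822.0$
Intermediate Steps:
$E = - \frac{1}{6632} \approx -0.00015078$
$t{\left(N,x \right)} = \frac{4}{3}$ ($t{\left(N,x \right)} = \frac{4}{-4 + 7} = \frac{4}{3}$)
$m = \frac{4}{3} \approx 1.3333$
$s{\left(n,z \right)} = - \frac{38}{3}$ ($s{\left(n,z \right)} = \frac{4}{3} - 14 = - \frac{38}{3}$)
$\left(- \frac{13314}{y} + \frac{E}{s{\left(-149,94 \right)}}\right) - 13830 = \left(- \frac{13314}{-1645} - \frac{1}{6632 \left(- \frac{38}{3}\right)}\right) - 13830 = \left(\left(-13314\right) \left(- \frac{1}{1645}\right) - - \frac{3}{252016}\right) - 13830 = \left(\frac{1902}{235} + \frac{3}{252016}\right) - 13830 = \frac{479335137}{59223760} - 13830 = - \frac{818585265663}{59223760}$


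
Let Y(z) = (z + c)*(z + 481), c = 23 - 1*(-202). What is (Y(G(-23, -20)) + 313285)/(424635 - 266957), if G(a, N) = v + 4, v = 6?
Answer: 214335/78839 ≈ 2.7186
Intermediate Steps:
c = 225 (c = 23 + 202 = 225)
G(a, N) = 10 (G(a, N) = 6 + 4 = 10)
Y(z) = (225 + z)*(481 + z) (Y(z) = (z + 225)*(z + 481) = (225 + z)*(481 + z))
(Y(G(-23, -20)) + 313285)/(424635 - 266957) = ((108225 + 10² + 706*10) + 313285)/(424635 - 266957) = ((108225 + 100 + 7060) + 313285)/157678 = (115385 + 313285)*(1/157678) = 428670*(1/157678) = 214335/78839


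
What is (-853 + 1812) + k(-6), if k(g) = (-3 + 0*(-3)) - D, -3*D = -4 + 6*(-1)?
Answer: 2858/3 ≈ 952.67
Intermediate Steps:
D = 10/3 (D = -(-4 + 6*(-1))/3 = -(-4 - 6)/3 = -⅓*(-10) = 10/3 ≈ 3.3333)
k(g) = -19/3 (k(g) = (-3 + 0*(-3)) - 1*10/3 = (-3 + 0) - 10/3 = -3 - 10/3 = -19/3)
(-853 + 1812) + k(-6) = (-853 + 1812) - 19/3 = 959 - 19/3 = 2858/3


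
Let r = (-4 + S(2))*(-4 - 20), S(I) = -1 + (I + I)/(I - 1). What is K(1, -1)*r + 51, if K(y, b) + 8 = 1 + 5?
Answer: 3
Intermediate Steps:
S(I) = -1 + 2*I/(-1 + I) (S(I) = -1 + (2*I)/(-1 + I) = -1 + 2*I/(-1 + I))
r = 24 (r = (-4 + (1 + 2)/(-1 + 2))*(-4 - 20) = (-4 + 3/1)*(-24) = (-4 + 1*3)*(-24) = (-4 + 3)*(-24) = -1*(-24) = 24)
K(y, b) = -2 (K(y, b) = -8 + (1 + 5) = -8 + 6 = -2)
K(1, -1)*r + 51 = -2*24 + 51 = -48 + 51 = 3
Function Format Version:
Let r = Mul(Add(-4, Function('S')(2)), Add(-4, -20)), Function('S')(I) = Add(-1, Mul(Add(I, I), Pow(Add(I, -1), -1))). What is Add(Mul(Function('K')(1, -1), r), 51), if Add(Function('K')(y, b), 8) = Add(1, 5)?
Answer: 3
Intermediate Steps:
Function('S')(I) = Add(-1, Mul(2, I, Pow(Add(-1, I), -1))) (Function('S')(I) = Add(-1, Mul(Mul(2, I), Pow(Add(-1, I), -1))) = Add(-1, Mul(2, I, Pow(Add(-1, I), -1))))
r = 24 (r = Mul(Add(-4, Mul(Pow(Add(-1, 2), -1), Add(1, 2))), Add(-4, -20)) = Mul(Add(-4, Mul(Pow(1, -1), 3)), -24) = Mul(Add(-4, Mul(1, 3)), -24) = Mul(Add(-4, 3), -24) = Mul(-1, -24) = 24)
Function('K')(y, b) = -2 (Function('K')(y, b) = Add(-8, Add(1, 5)) = Add(-8, 6) = -2)
Add(Mul(Function('K')(1, -1), r), 51) = Add(Mul(-2, 24), 51) = Add(-48, 51) = 3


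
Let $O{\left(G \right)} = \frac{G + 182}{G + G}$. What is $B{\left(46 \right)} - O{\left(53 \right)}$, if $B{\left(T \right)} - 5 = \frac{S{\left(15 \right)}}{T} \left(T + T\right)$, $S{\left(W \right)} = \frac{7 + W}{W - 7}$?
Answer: $\frac{439}{53} \approx 8.283$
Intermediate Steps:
$S{\left(W \right)} = \frac{7 + W}{-7 + W}$
$O{\left(G \right)} = \frac{182 + G}{2 G}$
$B{\left(T \right)} = \frac{21}{2}$ ($B{\left(T \right)} = 5 + \frac{\frac{1}{-7 + 15} \left(7 + 15\right)}{T} \left(T + T\right) = 5 + \frac{\frac{1}{8} \cdot 22}{T} 2 T = 5 + \frac{11}{4 T} 2 T = 5 + \frac{11}{2} = \frac{21}{2}$)
$B{\left(46 \right)} - O{\left(53 \right)} = \frac{21}{2} - \frac{182 + 53}{2 \cdot 53} = \frac{21}{2} - \frac{1}{2} \cdot \frac{1}{53} \cdot 235 = \frac{21}{2} - \frac{235}{106} = \frac{439}{53}$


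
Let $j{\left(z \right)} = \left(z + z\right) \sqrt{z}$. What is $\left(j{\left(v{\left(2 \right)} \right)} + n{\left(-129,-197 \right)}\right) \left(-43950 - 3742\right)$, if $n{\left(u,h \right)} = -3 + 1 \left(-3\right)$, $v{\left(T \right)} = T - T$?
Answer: $286152$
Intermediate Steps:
$v{\left(T \right)} = 0$
$n{\left(u,h \right)} = -6$ ($n{\left(u,h \right)} = -3 - 3 = -6$)
$j{\left(z \right)} = 2 z^{\frac{3}{2}}$ ($j{\left(z \right)} = 2 z \sqrt{z} = 2 z^{\frac{3}{2}}$)
$\left(j{\left(v{\left(2 \right)} \right)} + n{\left(-129,-197 \right)}\right) \left(-43950 - 3742\right) = \left(2 \cdot 0^{\frac{3}{2}} - 6\right) \left(-43950 - 3742\right) = \left(2 \cdot 0 - 6\right) \left(-47692\right) = \left(0 - 6\right) \left(-47692\right) = \left(-6\right) \left(-47692\right) = 286152$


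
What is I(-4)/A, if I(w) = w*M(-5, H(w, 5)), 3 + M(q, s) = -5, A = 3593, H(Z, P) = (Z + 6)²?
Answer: 32/3593 ≈ 0.0089062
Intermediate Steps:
H(Z, P) = (6 + Z)²
M(q, s) = -8 (M(q, s) = -3 - 5 = -8)
I(w) = -8*w (I(w) = w*(-8) = -8*w)
I(-4)/A = -8*(-4)/3593 = 32*(1/3593) = 32/3593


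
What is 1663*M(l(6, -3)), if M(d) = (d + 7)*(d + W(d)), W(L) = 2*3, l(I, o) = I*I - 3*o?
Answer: 4410276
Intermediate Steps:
l(I, o) = I² - 3*o
W(L) = 6
M(d) = (6 + d)*(7 + d) (M(d) = (d + 7)*(d + 6) = (7 + d)*(6 + d) = (6 + d)*(7 + d))
1663*M(l(6, -3)) = 1663*(42 + (6² - 3*(-3))² + 13*(6² - 3*(-3))) = 1663*(42 + (36 + 9)² + 13*(36 + 9)) = 1663*(42 + 45² + 13*45) = 1663*(42 + 2025 + 585) = 1663*2652 = 4410276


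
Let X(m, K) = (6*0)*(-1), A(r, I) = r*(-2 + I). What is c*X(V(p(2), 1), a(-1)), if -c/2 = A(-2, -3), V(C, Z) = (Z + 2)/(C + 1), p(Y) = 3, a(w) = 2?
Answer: 0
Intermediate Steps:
V(C, Z) = (2 + Z)/(1 + C)
X(m, K) = 0 (X(m, K) = 0*(-1) = 0)
c = -20 (c = -(-4)*(-2 - 3) = -(-4)*(-5) = -2*10 = -20)
c*X(V(p(2), 1), a(-1)) = -20*0 = 0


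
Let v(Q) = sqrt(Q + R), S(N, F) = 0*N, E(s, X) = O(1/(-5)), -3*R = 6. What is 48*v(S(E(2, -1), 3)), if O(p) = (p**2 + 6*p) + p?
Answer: 48*I*sqrt(2) ≈ 67.882*I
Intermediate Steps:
O(p) = p**2 + 7*p
R = -2 (R = -1/3*6 = -2)
E(s, X) = -34/25 (E(s, X) = (7 + 1/(-5))/(-5) = -(7 - 1/5)/5 = -1/5*34/5 = -34/25)
S(N, F) = 0
v(Q) = sqrt(-2 + Q) (v(Q) = sqrt(Q - 2) = sqrt(-2 + Q))
48*v(S(E(2, -1), 3)) = 48*sqrt(-2 + 0) = 48*sqrt(-2) = 48*(I*sqrt(2)) = 48*I*sqrt(2)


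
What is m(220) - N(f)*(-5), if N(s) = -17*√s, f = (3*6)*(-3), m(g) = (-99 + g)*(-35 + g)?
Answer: 22385 - 255*I*√6 ≈ 22385.0 - 624.62*I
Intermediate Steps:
f = -54 (f = 18*(-3) = -54)
m(220) - N(f)*(-5) = (3465 + 220² - 134*220) - (-51*I*√6)*(-5) = (3465 + 48400 - 29480) - (-51*I*√6)*(-5) = 22385 - (-51*I*√6)*(-5) = 22385 - 255*I*√6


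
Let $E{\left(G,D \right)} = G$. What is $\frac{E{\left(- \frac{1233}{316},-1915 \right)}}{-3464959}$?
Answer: $\frac{1233}{1094927044} \approx 1.1261 \cdot 10^{-6}$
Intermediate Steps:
$\frac{E{\left(- \frac{1233}{316},-1915 \right)}}{-3464959} = \frac{\left(-1233\right) \frac{1}{316}}{-3464959} = \left(-1233\right) \frac{1}{316} \left(- \frac{1}{3464959}\right) = \left(- \frac{1233}{316}\right) \left(- \frac{1}{3464959}\right) = \frac{1233}{1094927044}$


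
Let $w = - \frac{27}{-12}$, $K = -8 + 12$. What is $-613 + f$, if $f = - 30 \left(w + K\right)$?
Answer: $- \frac{1601}{2} \approx -800.5$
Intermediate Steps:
$K = 4$
$w = \frac{9}{4}$ ($w = \left(-27\right) \left(- \frac{1}{12}\right) = \frac{9}{4} \approx 2.25$)
$f = - \frac{375}{2}$ ($f = - 30 \left(\frac{9}{4} + 4\right) = \left(-30\right) \frac{25}{4} = - \frac{375}{2} \approx -187.5$)
$-613 + f = -613 - \frac{375}{2} = - \frac{1601}{2}$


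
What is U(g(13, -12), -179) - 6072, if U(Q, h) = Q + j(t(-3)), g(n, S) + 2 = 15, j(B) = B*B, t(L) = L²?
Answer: -5978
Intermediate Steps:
j(B) = B²
g(n, S) = 13 (g(n, S) = -2 + 15 = 13)
U(Q, h) = 81 + Q (U(Q, h) = Q + ((-3)²)² = Q + 9² = Q + 81 = 81 + Q)
U(g(13, -12), -179) - 6072 = (81 + 13) - 6072 = 94 - 6072 = -5978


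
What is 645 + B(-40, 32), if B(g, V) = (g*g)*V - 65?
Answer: 51780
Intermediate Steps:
B(g, V) = -65 + V*g² (B(g, V) = g²*V - 65 = V*g² - 65 = -65 + V*g²)
645 + B(-40, 32) = 645 + (-65 + 32*(-40)²) = 645 + (-65 + 32*1600) = 645 + (-65 + 51200) = 645 + 51135 = 51780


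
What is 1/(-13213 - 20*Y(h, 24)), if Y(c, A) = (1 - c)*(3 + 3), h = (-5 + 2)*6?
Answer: -1/15493 ≈ -6.4545e-5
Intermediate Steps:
h = -18 (h = -3*6 = -18)
Y(c, A) = 6 - 6*c (Y(c, A) = (1 - c)*6 = 6 - 6*c)
1/(-13213 - 20*Y(h, 24)) = 1/(-13213 - 20*(6 - 6*(-18))) = 1/(-13213 - 20*(6 + 108)) = 1/(-13213 - 20*114) = 1/(-13213 - 2280) = 1/(-15493) = -1/15493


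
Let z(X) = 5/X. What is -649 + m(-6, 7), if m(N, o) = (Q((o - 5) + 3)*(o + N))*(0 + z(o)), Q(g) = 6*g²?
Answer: -3793/7 ≈ -541.86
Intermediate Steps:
m(N, o) = 30*(-2 + o)²*(N + o)/o (m(N, o) = ((6*((o - 5) + 3)²)*(o + N))*(0 + 5/o) = ((6*((-5 + o) + 3)²)*(N + o))*(5/o) = ((6*(-2 + o)²)*(N + o))*(5/o) = (6*(-2 + o)²*(N + o))*(5/o) = 30*(-2 + o)²*(N + o)/o)
-649 + m(-6, 7) = -649 + 30*(-2 + 7)²*(-6 + 7)/7 = -649 + 30*(⅐)*5²*1 = -649 + 30*(⅐)*25*1 = -649 + 750/7 = -3793/7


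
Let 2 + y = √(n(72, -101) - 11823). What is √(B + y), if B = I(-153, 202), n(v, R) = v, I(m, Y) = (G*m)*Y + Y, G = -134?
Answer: √(4141604 + I*√11751) ≈ 2035.1 + 0.03*I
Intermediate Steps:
I(m, Y) = Y - 134*Y*m (I(m, Y) = (-134*m)*Y + Y = -134*Y*m + Y = Y - 134*Y*m)
B = 4141606 (B = 202*(1 - 134*(-153)) = 202*(1 + 20502) = 202*20503 = 4141606)
y = -2 + I*√11751 (y = -2 + √(72 - 11823) = -2 + √(-11751) = -2 + I*√11751 ≈ -2.0 + 108.4*I)
√(B + y) = √(4141606 + (-2 + I*√11751)) = √(4141604 + I*√11751)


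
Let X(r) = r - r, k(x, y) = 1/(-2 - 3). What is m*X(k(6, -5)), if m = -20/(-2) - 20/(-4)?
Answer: 0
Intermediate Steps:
k(x, y) = -1/5 (k(x, y) = 1/(-5) = -1/5)
X(r) = 0
m = 15 (m = -20*(-1/2) - 20*(-1/4) = 10 + 5 = 15)
m*X(k(6, -5)) = 15*0 = 0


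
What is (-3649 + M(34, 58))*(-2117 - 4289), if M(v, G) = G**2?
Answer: 1825710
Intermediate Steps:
(-3649 + M(34, 58))*(-2117 - 4289) = (-3649 + 58**2)*(-2117 - 4289) = (-3649 + 3364)*(-6406) = -285*(-6406) = 1825710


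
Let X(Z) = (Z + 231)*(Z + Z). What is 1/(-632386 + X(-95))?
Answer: -1/658226 ≈ -1.5192e-6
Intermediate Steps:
X(Z) = 2*Z*(231 + Z) (X(Z) = (231 + Z)*(2*Z) = 2*Z*(231 + Z))
1/(-632386 + X(-95)) = 1/(-632386 + 2*(-95)*(231 - 95)) = 1/(-632386 + 2*(-95)*136) = 1/(-632386 - 25840) = 1/(-658226) = -1/658226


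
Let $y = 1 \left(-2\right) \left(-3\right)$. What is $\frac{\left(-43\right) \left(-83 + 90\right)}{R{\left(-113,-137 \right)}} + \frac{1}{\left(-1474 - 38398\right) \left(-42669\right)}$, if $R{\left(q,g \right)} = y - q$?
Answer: $- \frac{73155829807}{28922072256} \approx -2.5294$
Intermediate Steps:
$y = 6$ ($y = \left(-2\right) \left(-3\right) = 6$)
$R{\left(q,g \right)} = 6 - q$
$\frac{\left(-43\right) \left(-83 + 90\right)}{R{\left(-113,-137 \right)}} + \frac{1}{\left(-1474 - 38398\right) \left(-42669\right)} = \frac{\left(-43\right) \left(-83 + 90\right)}{6 - -113} + \frac{1}{\left(-1474 - 38398\right) \left(-42669\right)} = \frac{\left(-43\right) 7}{6 + 113} + \frac{1}{-39872} \left(- \frac{1}{42669}\right) = - \frac{301}{119} - - \frac{1}{1701298368} = \left(-301\right) \frac{1}{119} + \frac{1}{1701298368} = - \frac{43}{17} + \frac{1}{1701298368} = - \frac{73155829807}{28922072256}$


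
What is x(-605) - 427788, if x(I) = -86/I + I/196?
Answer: -50727450209/118580 ≈ -4.2779e+5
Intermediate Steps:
x(I) = -86/I + I/196 (x(I) = -86/I + I*(1/196) = -86/I + I/196)
x(-605) - 427788 = (-86/(-605) + (1/196)*(-605)) - 427788 = (-86*(-1/605) - 605/196) - 427788 = (86/605 - 605/196) - 427788 = -349169/118580 - 427788 = -50727450209/118580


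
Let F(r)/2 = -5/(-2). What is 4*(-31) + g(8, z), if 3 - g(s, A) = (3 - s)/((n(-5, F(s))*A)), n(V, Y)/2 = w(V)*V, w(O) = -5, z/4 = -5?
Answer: -24201/200 ≈ -121.01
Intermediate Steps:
z = -20 (z = 4*(-5) = -20)
F(r) = 5 (F(r) = 2*(-5/(-2)) = 2*(-5*(-½)) = 2*(5/2) = 5)
n(V, Y) = -10*V (n(V, Y) = 2*(-5*V) = -10*V)
g(s, A) = 3 - (3 - s)/(50*A) (g(s, A) = 3 - (3 - s)/((-10*(-5))*A) = 3 - (3 - s)/(50*A))
4*(-31) + g(8, z) = 4*(-31) + (1/50)*(-3 + 8 + 150*(-20))/(-20) = -124 + (1/50)*(-1/20)*(-3 + 8 - 3000) = -124 + (1/50)*(-1/20)*(-2995) = -124 + 599/200 = -24201/200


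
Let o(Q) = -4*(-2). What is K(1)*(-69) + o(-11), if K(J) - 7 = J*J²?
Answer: -544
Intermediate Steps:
o(Q) = 8
K(J) = 7 + J³ (K(J) = 7 + J*J² = 7 + J³)
K(1)*(-69) + o(-11) = (7 + 1³)*(-69) + 8 = (7 + 1)*(-69) + 8 = 8*(-69) + 8 = -552 + 8 = -544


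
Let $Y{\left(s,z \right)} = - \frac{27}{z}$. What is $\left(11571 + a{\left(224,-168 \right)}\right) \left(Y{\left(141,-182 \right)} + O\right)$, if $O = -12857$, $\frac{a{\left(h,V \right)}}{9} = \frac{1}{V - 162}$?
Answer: $- \frac{2978300921229}{20020} \approx -1.4877 \cdot 10^{8}$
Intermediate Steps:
$a{\left(h,V \right)} = \frac{9}{-162 + V}$ ($a{\left(h,V \right)} = \frac{9}{V - 162} = \frac{9}{-162 + V}$)
$\left(11571 + a{\left(224,-168 \right)}\right) \left(Y{\left(141,-182 \right)} + O\right) = \left(11571 + \frac{9}{-162 - 168}\right) \left(- \frac{27}{-182} - 12857\right) = \left(11571 + \frac{9}{-330}\right) \left(\left(-27\right) \left(- \frac{1}{182}\right) - 12857\right) = \left(11571 + 9 \left(- \frac{1}{330}\right)\right) \left(\frac{27}{182} - 12857\right) = \left(11571 - \frac{3}{110}\right) \left(- \frac{2339947}{182}\right) = \frac{1272807}{110} \left(- \frac{2339947}{182}\right) = - \frac{2978300921229}{20020}$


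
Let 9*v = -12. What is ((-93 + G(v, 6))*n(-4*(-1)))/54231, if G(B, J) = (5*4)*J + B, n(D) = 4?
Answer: 308/162693 ≈ 0.0018931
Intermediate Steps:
v = -4/3 (v = (⅑)*(-12) = -4/3 ≈ -1.3333)
G(B, J) = B + 20*J (G(B, J) = 20*J + B = B + 20*J)
((-93 + G(v, 6))*n(-4*(-1)))/54231 = ((-93 + (-4/3 + 20*6))*4)/54231 = ((-93 + (-4/3 + 120))*4)*(1/54231) = ((-93 + 356/3)*4)*(1/54231) = ((77/3)*4)*(1/54231) = (308/3)*(1/54231) = 308/162693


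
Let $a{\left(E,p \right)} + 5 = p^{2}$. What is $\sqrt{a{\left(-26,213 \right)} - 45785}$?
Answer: $i \sqrt{421} \approx 20.518 i$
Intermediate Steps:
$a{\left(E,p \right)} = -5 + p^{2}$
$\sqrt{a{\left(-26,213 \right)} - 45785} = \sqrt{\left(-5 + 213^{2}\right) - 45785} = \sqrt{\left(-5 + 45369\right) - 45785} = \sqrt{45364 - 45785} = \sqrt{-421} = i \sqrt{421}$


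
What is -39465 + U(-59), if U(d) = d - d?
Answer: -39465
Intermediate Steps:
U(d) = 0
-39465 + U(-59) = -39465 + 0 = -39465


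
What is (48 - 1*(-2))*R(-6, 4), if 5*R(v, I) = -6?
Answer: -60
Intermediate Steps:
R(v, I) = -6/5 (R(v, I) = (⅕)*(-6) = -6/5)
(48 - 1*(-2))*R(-6, 4) = (48 - 1*(-2))*(-6/5) = (48 + 2)*(-6/5) = 50*(-6/5) = -60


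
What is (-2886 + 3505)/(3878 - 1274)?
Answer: 619/2604 ≈ 0.23771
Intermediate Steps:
(-2886 + 3505)/(3878 - 1274) = 619/2604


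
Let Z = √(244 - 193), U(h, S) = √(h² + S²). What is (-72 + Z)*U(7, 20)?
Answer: √449*(-72 + √51) ≈ -1374.3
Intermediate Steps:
U(h, S) = √(S² + h²)
Z = √51 ≈ 7.1414
(-72 + Z)*U(7, 20) = (-72 + √51)*√(20² + 7²) = (-72 + √51)*√(400 + 49) = (-72 + √51)*√449 = √449*(-72 + √51)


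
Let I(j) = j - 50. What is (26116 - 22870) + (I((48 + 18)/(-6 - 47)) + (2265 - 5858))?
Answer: -21107/53 ≈ -398.25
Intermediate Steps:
I(j) = -50 + j
(26116 - 22870) + (I((48 + 18)/(-6 - 47)) + (2265 - 5858)) = (26116 - 22870) + ((-50 + (48 + 18)/(-6 - 47)) + (2265 - 5858)) = 3246 + ((-50 + 66/(-53)) - 3593) = 3246 + ((-50 + 66*(-1/53)) - 3593) = 3246 + ((-50 - 66/53) - 3593) = 3246 + (-2716/53 - 3593) = 3246 - 193145/53 = -21107/53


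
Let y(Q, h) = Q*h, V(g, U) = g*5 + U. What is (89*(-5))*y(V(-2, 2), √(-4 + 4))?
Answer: 0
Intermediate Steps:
V(g, U) = U + 5*g (V(g, U) = 5*g + U = U + 5*g)
(89*(-5))*y(V(-2, 2), √(-4 + 4)) = (89*(-5))*((2 + 5*(-2))*√(-4 + 4)) = -445*(2 - 10)*√0 = -(-3560)*0 = -445*0 = 0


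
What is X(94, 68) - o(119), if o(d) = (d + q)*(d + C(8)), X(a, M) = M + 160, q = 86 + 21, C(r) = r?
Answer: -28474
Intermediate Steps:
q = 107
X(a, M) = 160 + M
o(d) = (8 + d)*(107 + d) (o(d) = (d + 107)*(d + 8) = (107 + d)*(8 + d) = (8 + d)*(107 + d))
X(94, 68) - o(119) = (160 + 68) - (856 + 119² + 115*119) = 228 - (856 + 14161 + 13685) = 228 - 1*28702 = 228 - 28702 = -28474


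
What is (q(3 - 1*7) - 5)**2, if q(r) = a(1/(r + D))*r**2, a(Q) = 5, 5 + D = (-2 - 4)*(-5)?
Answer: 5625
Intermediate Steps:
D = 25 (D = -5 + (-2 - 4)*(-5) = -5 - 6*(-5) = -5 + 30 = 25)
q(r) = 5*r**2
(q(3 - 1*7) - 5)**2 = (5*(3 - 1*7)**2 - 5)**2 = (5*(3 - 7)**2 - 5)**2 = (5*(-4)**2 - 5)**2 = (5*16 - 5)**2 = (80 - 5)**2 = 75**2 = 5625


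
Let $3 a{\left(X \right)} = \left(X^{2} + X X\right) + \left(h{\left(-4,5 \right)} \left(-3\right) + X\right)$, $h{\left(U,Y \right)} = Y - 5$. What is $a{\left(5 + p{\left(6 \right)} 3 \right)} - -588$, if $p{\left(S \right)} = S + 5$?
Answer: $\frac{4690}{3} \approx 1563.3$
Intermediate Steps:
$p{\left(S \right)} = 5 + S$
$h{\left(U,Y \right)} = -5 + Y$
$a{\left(X \right)} = \frac{X}{3} + \frac{2 X^{2}}{3}$ ($a{\left(X \right)} = \frac{\left(X^{2} + X X\right) + \left(\left(-5 + 5\right) \left(-3\right) + X\right)}{3} = \frac{\left(X^{2} + X^{2}\right) + \left(0 \left(-3\right) + X\right)}{3} = \frac{2 X^{2} + \left(0 + X\right)}{3} = \frac{2 X^{2} + X}{3} = \frac{X + 2 X^{2}}{3} = \frac{X}{3} + \frac{2 X^{2}}{3}$)
$a{\left(5 + p{\left(6 \right)} 3 \right)} - -588 = \frac{\left(5 + \left(5 + 6\right) 3\right) \left(1 + 2 \left(5 + \left(5 + 6\right) 3\right)\right)}{3} - -588 = \frac{\left(5 + 11 \cdot 3\right) \left(1 + 2 \left(5 + 11 \cdot 3\right)\right)}{3} + 588 = \frac{\left(5 + 33\right) \left(1 + 2 \left(5 + 33\right)\right)}{3} + 588 = \frac{1}{3} \cdot 38 \left(1 + 2 \cdot 38\right) + 588 = \frac{1}{3} \cdot 38 \left(1 + 76\right) + 588 = \frac{1}{3} \cdot 38 \cdot 77 + 588 = \frac{2926}{3} + 588 = \frac{4690}{3}$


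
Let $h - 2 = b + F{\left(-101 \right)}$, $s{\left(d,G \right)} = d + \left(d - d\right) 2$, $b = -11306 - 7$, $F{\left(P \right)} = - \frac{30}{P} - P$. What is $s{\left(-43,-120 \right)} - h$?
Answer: $\frac{1127837}{101} \approx 11167.0$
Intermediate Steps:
$F{\left(P \right)} = - P - \frac{30}{P}$
$b = -11313$
$s{\left(d,G \right)} = d$ ($s{\left(d,G \right)} = d + 0 \cdot 2 = d + 0 = d$)
$h = - \frac{1132180}{101}$ ($h = 2 - \left(11212 - \frac{30}{101}\right) = 2 + \left(-11313 + \left(101 - - \frac{30}{101}\right)\right) = 2 + \left(-11313 + \left(101 + \frac{30}{101}\right)\right) = 2 + \left(-11313 + \frac{10231}{101}\right) = 2 - \frac{1132382}{101} = - \frac{1132180}{101} \approx -11210.0$)
$s{\left(-43,-120 \right)} - h = -43 - - \frac{1132180}{101} = -43 + \frac{1132180}{101} = \frac{1127837}{101}$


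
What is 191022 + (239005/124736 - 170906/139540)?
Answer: 831219073054641/4351415360 ≈ 1.9102e+5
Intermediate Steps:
191022 + (239005/124736 - 170906/139540) = 191022 + (239005*(1/124736) - 170906*1/139540) = 191022 + (239005/124736 - 85453/69770) = 191022 + 3008156721/4351415360 = 831219073054641/4351415360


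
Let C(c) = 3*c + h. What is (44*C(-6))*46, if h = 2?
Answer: -32384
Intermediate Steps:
C(c) = 2 + 3*c (C(c) = 3*c + 2 = 2 + 3*c)
(44*C(-6))*46 = (44*(2 + 3*(-6)))*46 = (44*(2 - 18))*46 = (44*(-16))*46 = -704*46 = -32384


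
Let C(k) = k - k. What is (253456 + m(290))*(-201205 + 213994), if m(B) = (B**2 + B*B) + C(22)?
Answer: 5392558584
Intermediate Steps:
C(k) = 0
m(B) = 2*B**2 (m(B) = (B**2 + B*B) + 0 = (B**2 + B**2) + 0 = 2*B**2 + 0 = 2*B**2)
(253456 + m(290))*(-201205 + 213994) = (253456 + 2*290**2)*(-201205 + 213994) = (253456 + 2*84100)*12789 = (253456 + 168200)*12789 = 421656*12789 = 5392558584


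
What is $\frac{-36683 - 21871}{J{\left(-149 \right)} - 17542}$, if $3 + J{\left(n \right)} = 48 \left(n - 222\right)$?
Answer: $\frac{58554}{35353} \approx 1.6563$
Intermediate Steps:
$J{\left(n \right)} = -10659 + 48 n$ ($J{\left(n \right)} = -3 + 48 \left(n - 222\right) = -3 + 48 \left(-222 + n\right) = -3 + \left(-10656 + 48 n\right) = -10659 + 48 n$)
$\frac{-36683 - 21871}{J{\left(-149 \right)} - 17542} = \frac{-36683 - 21871}{\left(-10659 + 48 \left(-149\right)\right) - 17542} = - \frac{58554}{\left(-10659 - 7152\right) - 17542} = - \frac{58554}{-17811 - 17542} = - \frac{58554}{-35353} = \left(-58554\right) \left(- \frac{1}{35353}\right) = \frac{58554}{35353}$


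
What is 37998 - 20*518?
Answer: 27638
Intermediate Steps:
37998 - 20*518 = 37998 - 1*10360 = 37998 - 10360 = 27638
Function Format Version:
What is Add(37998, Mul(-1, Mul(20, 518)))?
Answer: 27638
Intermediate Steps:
Add(37998, Mul(-1, Mul(20, 518))) = Add(37998, Mul(-1, 10360)) = Add(37998, -10360) = 27638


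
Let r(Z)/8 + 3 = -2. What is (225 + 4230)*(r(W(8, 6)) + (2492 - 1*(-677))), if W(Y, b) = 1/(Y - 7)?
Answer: 13939695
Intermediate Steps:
W(Y, b) = 1/(-7 + Y)
r(Z) = -40 (r(Z) = -24 + 8*(-2) = -24 - 16 = -40)
(225 + 4230)*(r(W(8, 6)) + (2492 - 1*(-677))) = (225 + 4230)*(-40 + (2492 - 1*(-677))) = 4455*(-40 + (2492 + 677)) = 4455*(-40 + 3169) = 4455*3129 = 13939695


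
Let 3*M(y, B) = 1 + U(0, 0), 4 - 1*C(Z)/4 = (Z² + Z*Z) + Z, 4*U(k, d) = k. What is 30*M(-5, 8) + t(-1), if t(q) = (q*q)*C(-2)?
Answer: 2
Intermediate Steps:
U(k, d) = k/4
C(Z) = 16 - 8*Z² - 4*Z (C(Z) = 16 - 4*((Z² + Z*Z) + Z) = 16 - 4*((Z² + Z²) + Z) = 16 - 4*(2*Z² + Z) = 16 - 4*(Z + 2*Z²) = 16 + (-8*Z² - 4*Z) = 16 - 8*Z² - 4*Z)
M(y, B) = ⅓ (M(y, B) = (1 + (¼)*0)/3 = (1 + 0)/3 = (⅓)*1 = ⅓)
t(q) = -8*q² (t(q) = (q*q)*(16 - 8*(-2)² - 4*(-2)) = q²*(16 - 8*4 + 8) = q²*(16 - 32 + 8) = q²*(-8) = -8*q²)
30*M(-5, 8) + t(-1) = 30*(⅓) - 8*(-1)² = 10 - 8*1 = 10 - 8 = 2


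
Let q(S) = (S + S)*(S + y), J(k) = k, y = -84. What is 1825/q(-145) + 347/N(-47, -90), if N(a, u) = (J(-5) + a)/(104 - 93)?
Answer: -25339207/345332 ≈ -73.376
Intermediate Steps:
q(S) = 2*S*(-84 + S) (q(S) = (S + S)*(S - 84) = (2*S)*(-84 + S) = 2*S*(-84 + S))
N(a, u) = -5/11 + a/11 (N(a, u) = (-5 + a)/(104 - 93) = (-5 + a)/11 = (-5 + a)*(1/11) = -5/11 + a/11)
1825/q(-145) + 347/N(-47, -90) = 1825/((2*(-145)*(-84 - 145))) + 347/(-5/11 + (1/11)*(-47)) = 1825/((2*(-145)*(-229))) + 347/(-5/11 - 47/11) = 1825/66410 + 347/(-52/11) = 1825*(1/66410) + 347*(-11/52) = 365/13282 - 3817/52 = -25339207/345332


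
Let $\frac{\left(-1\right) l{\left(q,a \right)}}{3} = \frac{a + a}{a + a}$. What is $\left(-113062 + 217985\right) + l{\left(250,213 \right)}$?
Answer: $104920$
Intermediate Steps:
$l{\left(q,a \right)} = -3$ ($l{\left(q,a \right)} = - 3 \frac{a + a}{a + a} = - 3 \frac{2 a}{2 a} = - 3 \cdot 2 a \frac{1}{2 a} = \left(-3\right) 1 = -3$)
$\left(-113062 + 217985\right) + l{\left(250,213 \right)} = \left(-113062 + 217985\right) - 3 = 104923 - 3 = 104920$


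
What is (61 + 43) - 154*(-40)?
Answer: 6264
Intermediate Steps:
(61 + 43) - 154*(-40) = 104 + 6160 = 6264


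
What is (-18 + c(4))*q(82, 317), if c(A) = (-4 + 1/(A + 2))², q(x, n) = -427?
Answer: 50813/36 ≈ 1411.5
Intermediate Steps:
c(A) = (-4 + 1/(2 + A))²
(-18 + c(4))*q(82, 317) = (-18 + (7 + 4*4)²/(2 + 4)²)*(-427) = (-18 + (7 + 16)²/6²)*(-427) = (-18 + (1/36)*23²)*(-427) = (-18 + (1/36)*529)*(-427) = (-18 + 529/36)*(-427) = -119/36*(-427) = 50813/36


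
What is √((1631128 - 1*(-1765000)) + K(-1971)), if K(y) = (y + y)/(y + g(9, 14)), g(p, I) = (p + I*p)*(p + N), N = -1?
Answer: √3698388210/33 ≈ 1842.9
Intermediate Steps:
g(p, I) = (-1 + p)*(p + I*p) (g(p, I) = (p + I*p)*(p - 1) = (p + I*p)*(-1 + p) = (-1 + p)*(p + I*p))
K(y) = 2*y/(1080 + y) (K(y) = (y + y)/(y + 9*(-1 + 9 - 1*14 + 14*9)) = (2*y)/(y + 9*(-1 + 9 - 14 + 126)) = (2*y)/(y + 9*120) = (2*y)/(y + 1080) = (2*y)/(1080 + y) = 2*y/(1080 + y))
√((1631128 - 1*(-1765000)) + K(-1971)) = √((1631128 - 1*(-1765000)) + 2*(-1971)/(1080 - 1971)) = √((1631128 + 1765000) + 2*(-1971)/(-891)) = √(3396128 + 2*(-1971)*(-1/891)) = √(3396128 + 146/33) = √(112072370/33) = √3698388210/33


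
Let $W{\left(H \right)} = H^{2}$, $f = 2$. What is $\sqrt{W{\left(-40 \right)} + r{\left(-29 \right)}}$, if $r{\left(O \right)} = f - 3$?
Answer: $\sqrt{1599} \approx 39.987$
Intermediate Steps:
$r{\left(O \right)} = -1$ ($r{\left(O \right)} = 2 - 3 = -1$)
$\sqrt{W{\left(-40 \right)} + r{\left(-29 \right)}} = \sqrt{\left(-40\right)^{2} - 1} = \sqrt{1600 - 1} = \sqrt{1599}$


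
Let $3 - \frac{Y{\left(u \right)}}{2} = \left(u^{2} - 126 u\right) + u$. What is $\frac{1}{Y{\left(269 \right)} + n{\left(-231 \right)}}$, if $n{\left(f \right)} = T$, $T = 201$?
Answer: $- \frac{1}{77265} \approx -1.2942 \cdot 10^{-5}$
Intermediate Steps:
$n{\left(f \right)} = 201$
$Y{\left(u \right)} = 6 - 2 u^{2} + 250 u$ ($Y{\left(u \right)} = 6 - 2 \left(\left(u^{2} - 126 u\right) + u\right) = 6 - 2 \left(u^{2} - 125 u\right) = 6 - \left(- 250 u + 2 u^{2}\right) = 6 - 2 u^{2} + 250 u$)
$\frac{1}{Y{\left(269 \right)} + n{\left(-231 \right)}} = \frac{1}{\left(6 - 2 \cdot 269^{2} + 250 \cdot 269\right) + 201} = \frac{1}{\left(6 - 144722 + 67250\right) + 201} = \frac{1}{-77466 + 201} = \frac{1}{-77265} = - \frac{1}{77265}$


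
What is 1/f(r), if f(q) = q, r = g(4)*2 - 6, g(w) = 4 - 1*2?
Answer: -½ ≈ -0.50000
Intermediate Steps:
g(w) = 2 (g(w) = 4 - 2 = 2)
r = -2 (r = 2*2 - 6 = 4 - 6 = -2)
1/f(r) = 1/(-2) = -½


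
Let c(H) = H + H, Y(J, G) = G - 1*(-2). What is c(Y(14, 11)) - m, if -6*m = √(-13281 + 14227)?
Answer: 26 + √946/6 ≈ 31.126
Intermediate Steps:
Y(J, G) = 2 + G (Y(J, G) = G + 2 = 2 + G)
m = -√946/6 (m = -√(-13281 + 14227)/6 = -√946/6 ≈ -5.1262)
c(H) = 2*H
c(Y(14, 11)) - m = 2*(2 + 11) - (-1)*√946/6 = 2*13 + √946/6 = 26 + √946/6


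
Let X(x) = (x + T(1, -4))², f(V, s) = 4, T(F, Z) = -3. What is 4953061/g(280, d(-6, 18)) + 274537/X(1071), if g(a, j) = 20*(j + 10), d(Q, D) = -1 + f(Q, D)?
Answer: 1412412907421/74140560 ≈ 19050.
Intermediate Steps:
X(x) = (-3 + x)² (X(x) = (x - 3)² = (-3 + x)²)
d(Q, D) = 3 (d(Q, D) = -1 + 4 = 3)
g(a, j) = 200 + 20*j (g(a, j) = 20*(10 + j) = 200 + 20*j)
4953061/g(280, d(-6, 18)) + 274537/X(1071) = 4953061/(200 + 20*3) + 274537/((-3 + 1071)²) = 4953061/(200 + 60) + 274537/(1068²) = 4953061/260 + 274537/1140624 = 1412412907421/74140560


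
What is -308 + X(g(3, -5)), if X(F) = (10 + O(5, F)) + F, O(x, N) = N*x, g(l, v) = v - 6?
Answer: -364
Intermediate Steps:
g(l, v) = -6 + v
X(F) = 10 + 6*F (X(F) = (10 + F*5) + F = (10 + 5*F) + F = 10 + 6*F)
-308 + X(g(3, -5)) = -308 + (10 + 6*(-6 - 5)) = -308 + (10 + 6*(-11)) = -308 + (10 - 66) = -308 - 56 = -364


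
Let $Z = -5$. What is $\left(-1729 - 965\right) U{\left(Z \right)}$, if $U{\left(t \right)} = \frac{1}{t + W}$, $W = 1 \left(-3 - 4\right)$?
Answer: $\frac{449}{2} \approx 224.5$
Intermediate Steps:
$W = -7$ ($W = 1 \left(-7\right) = -7$)
$U{\left(t \right)} = \frac{1}{-7 + t}$ ($U{\left(t \right)} = \frac{1}{t - 7} = \frac{1}{-7 + t}$)
$\left(-1729 - 965\right) U{\left(Z \right)} = \frac{-1729 - 965}{-7 - 5} = \frac{-1729 - 965}{-12} = \left(-2694\right) \left(- \frac{1}{12}\right) = \frac{449}{2}$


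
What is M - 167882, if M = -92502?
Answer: -260384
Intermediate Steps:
M - 167882 = -92502 - 167882 = -260384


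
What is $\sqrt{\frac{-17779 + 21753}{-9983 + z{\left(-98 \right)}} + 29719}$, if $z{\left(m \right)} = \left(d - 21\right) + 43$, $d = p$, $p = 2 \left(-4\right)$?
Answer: $\frac{\sqrt{2953463163153}}{9969} \approx 172.39$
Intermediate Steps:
$p = -8$
$d = -8$
$z{\left(m \right)} = 14$ ($z{\left(m \right)} = \left(-8 - 21\right) + 43 = -29 + 43 = 14$)
$\sqrt{\frac{-17779 + 21753}{-9983 + z{\left(-98 \right)}} + 29719} = \sqrt{\frac{-17779 + 21753}{-9983 + 14} + 29719} = \sqrt{\frac{3974}{-9969} + 29719} = \sqrt{3974 \left(- \frac{1}{9969}\right) + 29719} = \sqrt{- \frac{3974}{9969} + 29719} = \sqrt{\frac{296264737}{9969}} = \frac{\sqrt{2953463163153}}{9969}$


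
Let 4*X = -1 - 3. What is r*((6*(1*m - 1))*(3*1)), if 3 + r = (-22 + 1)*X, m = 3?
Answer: 648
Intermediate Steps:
X = -1 (X = (-1 - 3)/4 = (¼)*(-4) = -1)
r = 18 (r = -3 + (-22 + 1)*(-1) = -3 - 21*(-1) = -3 + 21 = 18)
r*((6*(1*m - 1))*(3*1)) = 18*((6*(1*3 - 1))*(3*1)) = 18*((6*(3 - 1))*3) = 18*((6*2)*3) = 18*(12*3) = 18*36 = 648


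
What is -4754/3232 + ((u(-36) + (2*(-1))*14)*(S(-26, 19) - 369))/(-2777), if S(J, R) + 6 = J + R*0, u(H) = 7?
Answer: -20209265/4487632 ≈ -4.5033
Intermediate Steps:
S(J, R) = -6 + J (S(J, R) = -6 + (J + R*0) = -6 + (J + 0) = -6 + J)
-4754/3232 + ((u(-36) + (2*(-1))*14)*(S(-26, 19) - 369))/(-2777) = -4754/3232 + ((7 + (2*(-1))*14)*((-6 - 26) - 369))/(-2777) = -4754*1/3232 + ((7 - 2*14)*(-32 - 369))*(-1/2777) = -2377/1616 + ((7 - 28)*(-401))*(-1/2777) = -2377/1616 - 21*(-401)*(-1/2777) = -2377/1616 + 8421*(-1/2777) = -2377/1616 - 8421/2777 = -20209265/4487632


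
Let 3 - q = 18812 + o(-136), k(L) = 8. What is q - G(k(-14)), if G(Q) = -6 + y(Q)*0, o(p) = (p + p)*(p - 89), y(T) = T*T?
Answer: -80003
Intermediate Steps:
y(T) = T**2
o(p) = 2*p*(-89 + p) (o(p) = (2*p)*(-89 + p) = 2*p*(-89 + p))
G(Q) = -6 (G(Q) = -6 + Q**2*0 = -6 + 0 = -6)
q = -80009 (q = 3 - (18812 + 2*(-136)*(-89 - 136)) = 3 - (18812 + 2*(-136)*(-225)) = 3 - (18812 + 61200) = 3 - 1*80012 = 3 - 80012 = -80009)
q - G(k(-14)) = -80009 - 1*(-6) = -80009 + 6 = -80003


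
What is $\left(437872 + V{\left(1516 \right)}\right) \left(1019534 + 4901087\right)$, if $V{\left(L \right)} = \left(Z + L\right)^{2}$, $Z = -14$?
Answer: $15949418816996$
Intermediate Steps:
$V{\left(L \right)} = \left(-14 + L\right)^{2}$
$\left(437872 + V{\left(1516 \right)}\right) \left(1019534 + 4901087\right) = \left(437872 + \left(-14 + 1516\right)^{2}\right) \left(1019534 + 4901087\right) = \left(437872 + 1502^{2}\right) 5920621 = \left(437872 + 2256004\right) 5920621 = 2693876 \cdot 5920621 = 15949418816996$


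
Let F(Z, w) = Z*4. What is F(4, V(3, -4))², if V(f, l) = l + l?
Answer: 256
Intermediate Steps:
V(f, l) = 2*l
F(Z, w) = 4*Z
F(4, V(3, -4))² = (4*4)² = 16² = 256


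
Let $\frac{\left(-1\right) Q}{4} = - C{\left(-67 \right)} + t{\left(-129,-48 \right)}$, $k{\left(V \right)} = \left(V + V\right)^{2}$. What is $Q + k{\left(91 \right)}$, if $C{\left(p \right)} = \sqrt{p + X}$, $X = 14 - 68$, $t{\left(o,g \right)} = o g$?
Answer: $8356 + 44 i \approx 8356.0 + 44.0 i$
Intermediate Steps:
$t{\left(o,g \right)} = g o$
$X = -54$
$C{\left(p \right)} = \sqrt{-54 + p}$ ($C{\left(p \right)} = \sqrt{p - 54} = \sqrt{-54 + p}$)
$k{\left(V \right)} = 4 V^{2}$ ($k{\left(V \right)} = \left(2 V\right)^{2} = 4 V^{2}$)
$Q = -24768 + 44 i$ ($Q = - 4 \left(- \sqrt{-54 - 67} - -6192\right) = - 4 \left(- \sqrt{-121} + 6192\right) = - 4 \left(- 11 i + 6192\right) = - 4 \left(6192 - 11 i\right) = -24768 + 44 i \approx -24768.0 + 44.0 i$)
$Q + k{\left(91 \right)} = \left(-24768 + 44 i\right) + 4 \cdot 91^{2} = \left(-24768 + 44 i\right) + 4 \cdot 8281 = \left(-24768 + 44 i\right) + 33124 = 8356 + 44 i$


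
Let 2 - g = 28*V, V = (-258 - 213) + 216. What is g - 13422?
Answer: -6280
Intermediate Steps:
V = -255 (V = -471 + 216 = -255)
g = 7142 (g = 2 - 28*(-255) = 2 - 1*(-7140) = 2 + 7140 = 7142)
g - 13422 = 7142 - 13422 = -6280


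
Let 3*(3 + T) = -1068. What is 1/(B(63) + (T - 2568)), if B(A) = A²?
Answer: 1/1042 ≈ 0.00095969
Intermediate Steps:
T = -359 (T = -3 + (⅓)*(-1068) = -3 - 356 = -359)
1/(B(63) + (T - 2568)) = 1/(63² + (-359 - 2568)) = 1/(3969 - 2927) = 1/1042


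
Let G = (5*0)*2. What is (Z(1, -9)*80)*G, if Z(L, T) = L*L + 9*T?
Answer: 0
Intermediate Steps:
Z(L, T) = L² + 9*T
G = 0 (G = 0*2 = 0)
(Z(1, -9)*80)*G = ((1² + 9*(-9))*80)*0 = ((1 - 81)*80)*0 = -80*80*0 = -6400*0 = 0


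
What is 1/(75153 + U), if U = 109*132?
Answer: 1/89541 ≈ 1.1168e-5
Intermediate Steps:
U = 14388
1/(75153 + U) = 1/(75153 + 14388) = 1/89541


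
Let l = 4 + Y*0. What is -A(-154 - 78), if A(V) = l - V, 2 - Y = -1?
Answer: -236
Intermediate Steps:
Y = 3 (Y = 2 - 1*(-1) = 2 + 1 = 3)
l = 4 (l = 4 + 3*0 = 4 + 0 = 4)
A(V) = 4 - V
-A(-154 - 78) = -(4 - (-154 - 78)) = -(4 - 1*(-232)) = -(4 + 232) = -1*236 = -236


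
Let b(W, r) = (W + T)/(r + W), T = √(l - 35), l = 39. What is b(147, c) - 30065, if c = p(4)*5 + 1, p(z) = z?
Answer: -5050771/168 ≈ -30064.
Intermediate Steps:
T = 2 (T = √(39 - 35) = √4 = 2)
c = 21 (c = 4*5 + 1 = 20 + 1 = 21)
b(W, r) = (2 + W)/(W + r) (b(W, r) = (W + 2)/(r + W) = (2 + W)/(W + r))
b(147, c) - 30065 = (2 + 147)/(147 + 21) - 30065 = 149/168 - 30065 = -5050771/168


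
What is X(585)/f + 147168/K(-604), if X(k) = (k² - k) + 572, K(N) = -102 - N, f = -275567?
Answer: 20191426916/69167317 ≈ 291.92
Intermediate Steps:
X(k) = 572 + k² - k
X(585)/f + 147168/K(-604) = (572 + 585² - 1*585)/(-275567) + 147168/(-102 - 1*(-604)) = (572 + 342225 - 585)*(-1/275567) + 147168/(-102 + 604) = 342212*(-1/275567) + 147168/502 = -342212/275567 + 147168*(1/502) = -342212/275567 + 73584/251 = 20191426916/69167317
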